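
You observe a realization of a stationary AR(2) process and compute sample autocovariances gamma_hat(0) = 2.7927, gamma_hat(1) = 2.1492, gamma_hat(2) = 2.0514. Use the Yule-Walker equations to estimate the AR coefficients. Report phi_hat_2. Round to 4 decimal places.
\hat\phi_{2} = 0.3490

The Yule-Walker equations for an AR(p) process read, in matrix form,
  Gamma_p phi = r_p,   with   (Gamma_p)_{ij} = gamma(|i - j|),
                       (r_p)_i = gamma(i),   i,j = 1..p.
Substitute the sample gammas (Toeplitz matrix and right-hand side of size 2):
  Gamma_p = [[2.7927, 2.1492], [2.1492, 2.7927]]
  r_p     = [2.1492, 2.0514]
Written out:
  2.7927 phi_1 + 2.1492 phi_2 = 2.1492
  2.1492 phi_1 + 2.7927 phi_2 = 2.0514
Solve by Cramer's rule:
  det = gamma(0)^2 - gamma(1)^2 = (2.7927)^2 - (2.1492)^2 = 7.79917329 - 4.61906064 = 3.18011265
  phi_hat_1 = [gamma(1) gamma(0) - gamma(1) gamma(2)] / det = [(2.1492)(2.7927) - (2.1492)(2.0514)] / 3.18011265 = 1.59320196 / 3.18011265 = 0.501
  phi_hat_2 = [gamma(0) gamma(2) - gamma(1)^2] / det = [(2.7927)(2.0514) - (2.1492)^2] / 3.18011265 = 1.10988414 / 3.18011265 = 0.349
So phi_hat = [0.5010, 0.3490].
Therefore phi_hat_2 = 0.3490.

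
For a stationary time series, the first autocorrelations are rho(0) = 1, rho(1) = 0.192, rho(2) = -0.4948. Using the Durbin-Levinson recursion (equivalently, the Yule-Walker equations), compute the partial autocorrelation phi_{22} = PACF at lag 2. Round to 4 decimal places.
\phi_{22} = -0.5520

The PACF at lag k is phi_{kk}, the last component of the solution
to the Yule-Walker system G_k phi = r_k where
  (G_k)_{ij} = rho(|i - j|), (r_k)_i = rho(i), i,j = 1..k.
Equivalently, Durbin-Levinson gives phi_{kk} iteratively:
  phi_{11} = rho(1)
  phi_{kk} = [rho(k) - sum_{j=1..k-1} phi_{k-1,j} rho(k-j)]
            / [1 - sum_{j=1..k-1} phi_{k-1,j} rho(j)],
  phi_{k,j} = phi_{k-1,j} - phi_{kk} phi_{k-1,k-j},  j = 1..k-1.
Step k = 1:
  phi_11 = rho(1) = 0.192.
Step k = 2:
  phi_22 = [rho(2) - phi_11 rho(1)] / [1 - phi_11 rho(1)] = [-0.4948 - (0.192)(0.192)] / [1 - (0.192)(0.192)]
         = -0.531664 / 0.963136 = -0.552.
Therefore phi_{22} = -0.5520.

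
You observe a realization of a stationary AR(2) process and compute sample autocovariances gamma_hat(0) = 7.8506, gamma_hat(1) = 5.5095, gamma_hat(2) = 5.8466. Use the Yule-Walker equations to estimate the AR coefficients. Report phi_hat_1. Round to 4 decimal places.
\hat\phi_{1} = 0.3530

The Yule-Walker equations for an AR(p) process read, in matrix form,
  Gamma_p phi = r_p,   with   (Gamma_p)_{ij} = gamma(|i - j|),
                       (r_p)_i = gamma(i),   i,j = 1..p.
Substitute the sample gammas (Toeplitz matrix and right-hand side of size 2):
  Gamma_p = [[7.8506, 5.5095], [5.5095, 7.8506]]
  r_p     = [5.5095, 5.8466]
Written out:
  7.8506 phi_1 + 5.5095 phi_2 = 5.5095
  5.5095 phi_1 + 7.8506 phi_2 = 5.8466
Solve by Cramer's rule:
  det = gamma(0)^2 - gamma(1)^2 = (7.8506)^2 - (5.5095)^2 = 61.63192036 - 30.35459025 = 31.27733011
  phi_hat_1 = [gamma(1) gamma(0) - gamma(1) gamma(2)] / det = [(5.5095)(7.8506) - (5.5095)(5.8466)] / 31.27733011 = 11.041038 / 31.27733011 = 0.353
  phi_hat_2 = [gamma(0) gamma(2) - gamma(1)^2] / det = [(7.8506)(5.8466) - (5.5095)^2] / 31.27733011 = 15.54472771 / 31.27733011 = 0.497
So phi_hat = [0.3530, 0.4970].
Therefore phi_hat_1 = 0.3530.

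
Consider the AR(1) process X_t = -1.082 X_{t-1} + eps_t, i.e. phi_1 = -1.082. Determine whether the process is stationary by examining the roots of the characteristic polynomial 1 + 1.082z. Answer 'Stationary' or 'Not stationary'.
\text{Not stationary}

The AR(p) characteristic polynomial is P(z) = 1 + 1.082z.
Stationarity requires all roots to lie outside the unit circle, i.e. |z| > 1 for every root.
This is linear in z: 1 + (1.082) z = 0  =>  z = -1/(1.082) = -0.924214,  |z| = 0.924214.
Moduli of all roots: 0.9242.
All moduli strictly greater than 1? No.
Verdict: Not stationary.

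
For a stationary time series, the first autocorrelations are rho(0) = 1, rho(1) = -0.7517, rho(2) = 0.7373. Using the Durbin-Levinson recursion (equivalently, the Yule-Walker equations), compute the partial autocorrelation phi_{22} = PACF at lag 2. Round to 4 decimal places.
\phi_{22} = 0.3960

The PACF at lag k is phi_{kk}, the last component of the solution
to the Yule-Walker system G_k phi = r_k where
  (G_k)_{ij} = rho(|i - j|), (r_k)_i = rho(i), i,j = 1..k.
Equivalently, Durbin-Levinson gives phi_{kk} iteratively:
  phi_{11} = rho(1)
  phi_{kk} = [rho(k) - sum_{j=1..k-1} phi_{k-1,j} rho(k-j)]
            / [1 - sum_{j=1..k-1} phi_{k-1,j} rho(j)],
  phi_{k,j} = phi_{k-1,j} - phi_{kk} phi_{k-1,k-j},  j = 1..k-1.
Step k = 1:
  phi_11 = rho(1) = -0.7517.
Step k = 2:
  phi_22 = [rho(2) - phi_11 rho(1)] / [1 - phi_11 rho(1)] = [0.7373 - (-0.7517)(-0.7517)] / [1 - (-0.7517)(-0.7517)]
         = 0.17224711 / 0.43494711 = 0.396.
Therefore phi_{22} = 0.3960.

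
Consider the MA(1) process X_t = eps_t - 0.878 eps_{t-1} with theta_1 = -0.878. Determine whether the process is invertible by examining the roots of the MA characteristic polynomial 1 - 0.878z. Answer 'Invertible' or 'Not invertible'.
\text{Invertible}

The MA(q) characteristic polynomial is P(z) = 1 - 0.878z.
Invertibility requires all roots to lie outside the unit circle, i.e. |z| > 1 for every root.
This is linear in z: 1 + (-0.878) z = 0  =>  z = -1/(-0.878) = 1.138952,  |z| = 1.138952.
Moduli of all roots: 1.1390.
All moduli strictly greater than 1? Yes.
Verdict: Invertible.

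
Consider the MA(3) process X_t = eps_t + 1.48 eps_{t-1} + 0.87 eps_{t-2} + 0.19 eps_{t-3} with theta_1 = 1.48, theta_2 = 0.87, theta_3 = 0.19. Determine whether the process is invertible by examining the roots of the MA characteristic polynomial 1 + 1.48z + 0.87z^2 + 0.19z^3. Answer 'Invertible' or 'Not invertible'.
\text{Invertible}

The MA(q) characteristic polynomial is P(z) = 1 + 1.48z + 0.87z^2 + 0.19z^3.
Invertibility requires all roots to lie outside the unit circle, i.e. |z| > 1 for every root.
Degree 3: look for a simple real root z0 first, then factor out (1 - z/z0) and solve the remaining quadratic.
Testing z0 = -2: P(-2) = 1 + (1.48)(-2) + (0.87)(-2)^2 + (0.19)(-2)^3
  = 1 + (-2.96) + (3.48) + (-1.52) = 0.  So z_0 = -2 is a root, |z_0| = 2.
Divide out the factor (1 + 0.5 z) = (1 - z/z0) (since 1/z0 = -0.5):
  P(z) = (1 + 0.5 z)(1 + (0.98) z + (0.38) z^2)
  [check: z-coef 0.98 - (-0.5) = 1.48; z^2-coef 0.38 - (-0.5)(0.98) = 0.87; z^3-coef -(-0.5)(0.38) = 0.19.]
Remaining roots from the quadratic factor 1 + (0.98) z + (0.38) z^2:
  Set 1 + (0.98) z + (0.38) z^2 = 0, i.e. a z^2 + b z + c = 0 with a = 0.38, b = 0.98, c = 1.
  Discriminant D = b^2 - 4ac = (0.98)^2 - 4*(0.38)*1 = 0.9604 - (1.52) = -0.5596.
  D < 0, so the roots are the complex-conjugate pair z = (-b +/- i sqrt(-D)) / (2a) = -1.2895 +/- 0.9843i.
  For a conjugate pair |z|^2 = z * conj(z) = (product of roots) = c/a = 1/(0.38) = 2.631579, so |z| = sqrt(2.631579) = 1.6222 for both roots.
Moduli of all roots: 2.0000, 1.6222, 1.6222.
All moduli strictly greater than 1? Yes.
Verdict: Invertible.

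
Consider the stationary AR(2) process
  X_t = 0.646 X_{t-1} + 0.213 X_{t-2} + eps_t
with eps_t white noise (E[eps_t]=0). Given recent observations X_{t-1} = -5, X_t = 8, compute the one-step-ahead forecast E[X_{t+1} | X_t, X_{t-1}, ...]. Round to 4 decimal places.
E[X_{t+1} \mid \mathcal F_t] = 4.1030

For an AR(p) model X_t = c + sum_i phi_i X_{t-i} + eps_t, the
one-step-ahead conditional mean is
  E[X_{t+1} | X_t, ...] = c + sum_i phi_i X_{t+1-i}.
Substitute known values:
  E[X_{t+1} | ...] = (0.646) * (8) + (0.213) * (-5)
                   = 4.1030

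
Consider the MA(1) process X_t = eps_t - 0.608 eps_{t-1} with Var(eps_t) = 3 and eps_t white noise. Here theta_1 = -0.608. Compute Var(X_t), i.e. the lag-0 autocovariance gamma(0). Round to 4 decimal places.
\gamma(0) = 4.1090

For an MA(q) process X_t = eps_t + sum_i theta_i eps_{t-i} with
Var(eps_t) = sigma^2, the variance is
  gamma(0) = sigma^2 * (1 + sum_i theta_i^2).
  sum_i theta_i^2 = (-0.608)^2 = 0.369664.
  gamma(0) = 3 * (1 + 0.369664) = 3 * 1.369664 = 4.108992, which rounds to 4.1090.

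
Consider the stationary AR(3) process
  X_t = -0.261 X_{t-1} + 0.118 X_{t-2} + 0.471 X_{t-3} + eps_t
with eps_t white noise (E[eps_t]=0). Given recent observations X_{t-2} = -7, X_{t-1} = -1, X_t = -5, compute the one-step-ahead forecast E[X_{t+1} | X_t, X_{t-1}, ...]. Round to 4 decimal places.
E[X_{t+1} \mid \mathcal F_t] = -2.1100

For an AR(p) model X_t = c + sum_i phi_i X_{t-i} + eps_t, the
one-step-ahead conditional mean is
  E[X_{t+1} | X_t, ...] = c + sum_i phi_i X_{t+1-i}.
Substitute known values:
  E[X_{t+1} | ...] = (-0.261) * (-5) + (0.118) * (-1) + (0.471) * (-7)
                   = -2.1100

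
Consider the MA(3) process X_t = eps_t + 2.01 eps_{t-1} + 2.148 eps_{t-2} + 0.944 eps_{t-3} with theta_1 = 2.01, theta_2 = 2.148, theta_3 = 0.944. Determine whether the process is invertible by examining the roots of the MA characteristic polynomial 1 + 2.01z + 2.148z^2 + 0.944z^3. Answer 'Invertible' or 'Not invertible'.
\text{Not invertible}

The MA(q) characteristic polynomial is P(z) = 1 + 2.01z + 2.148z^2 + 0.944z^3.
Invertibility requires all roots to lie outside the unit circle, i.e. |z| > 1 for every root.
Degree 3: look for a simple real root z0 first, then factor out (1 - z/z0) and solve the remaining quadratic.
Testing z0 = -1.25: P(-1.25) = 1 + (2.01)(-1.25) + (2.148)(-1.25)^2 + (0.944)(-1.25)^3
  = 1 + (-2.5125) + (3.35625) + (-1.84375) = 0.  So z_0 = -1.25 is a root, |z_0| = 1.25.
Divide out the factor (1 + 0.8 z) = (1 - z/z0) (since 1/z0 = -0.8):
  P(z) = (1 + 0.8 z)(1 + (1.21) z + (1.18) z^2)
  [check: z-coef 1.21 - (-0.8) = 2.01; z^2-coef 1.18 - (-0.8)(1.21) = 2.148; z^3-coef -(-0.8)(1.18) = 0.944.]
Remaining roots from the quadratic factor 1 + (1.21) z + (1.18) z^2:
  Set 1 + (1.21) z + (1.18) z^2 = 0, i.e. a z^2 + b z + c = 0 with a = 1.18, b = 1.21, c = 1.
  Discriminant D = b^2 - 4ac = (1.21)^2 - 4*(1.18)*1 = 1.4641 - (4.72) = -3.2559.
  D < 0, so the roots are the complex-conjugate pair z = (-b +/- i sqrt(-D)) / (2a) = -0.5127 +/- 0.7646i.
  For a conjugate pair |z|^2 = z * conj(z) = (product of roots) = c/a = 1/(1.18) = 0.847458, so |z| = sqrt(0.847458) = 0.9206 for both roots.
Moduli of all roots: 1.2500, 0.9206, 0.9206.
All moduli strictly greater than 1? No.
Verdict: Not invertible.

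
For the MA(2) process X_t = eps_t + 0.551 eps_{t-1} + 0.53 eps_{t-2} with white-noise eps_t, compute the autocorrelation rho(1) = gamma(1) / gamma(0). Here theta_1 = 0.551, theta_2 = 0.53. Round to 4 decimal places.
\rho(1) = 0.5320

For an MA(q) process with theta_0 = 1, the autocovariance is
  gamma(k) = sigma^2 * sum_{i=0..q-k} theta_i * theta_{i+k},
and rho(k) = gamma(k) / gamma(0). Sigma^2 cancels.
  numerator   = (1)*(0.551) + (0.551)*(0.53) = 0.84303.
  denominator = (1)^2 + (0.551)^2 + (0.53)^2 = 1.584501.
  rho(1) = 0.84303 / 1.584501 = 0.5320.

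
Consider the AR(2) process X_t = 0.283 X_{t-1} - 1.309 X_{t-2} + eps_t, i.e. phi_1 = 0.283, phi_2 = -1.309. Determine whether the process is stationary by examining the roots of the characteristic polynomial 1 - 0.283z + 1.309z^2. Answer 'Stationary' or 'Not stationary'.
\text{Not stationary}

The AR(p) characteristic polynomial is P(z) = 1 - 0.283z + 1.309z^2.
Stationarity requires all roots to lie outside the unit circle, i.e. |z| > 1 for every root.
Set 1 + (-0.283) z + (1.309) z^2 = 0, i.e. a z^2 + b z + c = 0 with a = 1.309, b = -0.283, c = 1.
Discriminant D = b^2 - 4ac = (-0.283)^2 - 4*(1.309)*1 = 0.080089 - (5.236) = -5.155911.
D < 0, so the roots are the complex-conjugate pair z = (-b +/- i sqrt(-D)) / (2a) = 0.1081 +/- 0.8673i.
For a conjugate pair |z|^2 = z * conj(z) = (product of roots) = c/a = 1/(1.309) = 0.763942, so |z| = sqrt(0.763942) = 0.874 for both roots.
Moduli of all roots: 0.8740, 0.8740.
All moduli strictly greater than 1? No.
Verdict: Not stationary.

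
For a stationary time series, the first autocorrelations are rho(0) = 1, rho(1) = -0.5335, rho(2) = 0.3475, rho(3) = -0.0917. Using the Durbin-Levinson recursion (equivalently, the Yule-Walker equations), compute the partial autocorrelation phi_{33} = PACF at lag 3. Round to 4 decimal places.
\phi_{33} = 0.1751

The PACF at lag k is phi_{kk}, the last component of the solution
to the Yule-Walker system G_k phi = r_k where
  (G_k)_{ij} = rho(|i - j|), (r_k)_i = rho(i), i,j = 1..k.
Equivalently, Durbin-Levinson gives phi_{kk} iteratively:
  phi_{11} = rho(1)
  phi_{kk} = [rho(k) - sum_{j=1..k-1} phi_{k-1,j} rho(k-j)]
            / [1 - sum_{j=1..k-1} phi_{k-1,j} rho(j)],
  phi_{k,j} = phi_{k-1,j} - phi_{kk} phi_{k-1,k-j},  j = 1..k-1.
Step k = 1:
  phi_11 = rho(1) = -0.5335.
Step k = 2:
  phi_22 = [rho(2) - phi_11 rho(1)] / [1 - phi_11 rho(1)] = [0.3475 - (-0.5335)(-0.5335)] / [1 - (-0.5335)(-0.5335)]
         = 0.06287775 / 0.71537775 = 0.087894.
  Update: phi_21 = phi_11 - phi_22 phi_11 = -0.5335 - (0.087894)(-0.5335) = -0.486608.
Step k = 3:
  phi_33 = [rho(3) - phi_21 rho(2) - phi_22 rho(1)] / [1 - phi_21 rho(1) - phi_22 rho(2)]
    numerator   = -0.0917 - (-0.486608)(0.3475) - (0.087894)(-0.5335) = 0.12428808
    denominator = 1 - (-0.486608)(-0.5335) - (0.087894)(0.3475) = 0.70985114
  phi_33 = 0.12428808 / 0.70985114 = 0.1751.
Therefore phi_{33} = 0.1751.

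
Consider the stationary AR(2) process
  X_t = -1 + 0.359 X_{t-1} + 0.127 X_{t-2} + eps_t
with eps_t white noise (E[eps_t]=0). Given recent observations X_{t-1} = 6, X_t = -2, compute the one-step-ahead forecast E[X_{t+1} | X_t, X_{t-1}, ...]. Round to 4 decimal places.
E[X_{t+1} \mid \mathcal F_t] = -0.9560

For an AR(p) model X_t = c + sum_i phi_i X_{t-i} + eps_t, the
one-step-ahead conditional mean is
  E[X_{t+1} | X_t, ...] = c + sum_i phi_i X_{t+1-i}.
Substitute known values:
  E[X_{t+1} | ...] = -1 + (0.359) * (-2) + (0.127) * (6)
                   = -0.9560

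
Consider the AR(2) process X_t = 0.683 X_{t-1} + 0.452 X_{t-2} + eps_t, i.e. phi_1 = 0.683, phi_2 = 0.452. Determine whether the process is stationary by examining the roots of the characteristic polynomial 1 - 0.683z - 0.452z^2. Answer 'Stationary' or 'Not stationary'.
\text{Not stationary}

The AR(p) characteristic polynomial is P(z) = 1 - 0.683z - 0.452z^2.
Stationarity requires all roots to lie outside the unit circle, i.e. |z| > 1 for every root.
Set 1 + (-0.683) z + (-0.452) z^2 = 0, i.e. a z^2 + b z + c = 0 with a = -0.452, b = -0.683, c = 1.
Discriminant D = b^2 - 4ac = (-0.683)^2 - 4*(-0.452)*1 = 0.466489 - (-1.808) = 2.274489.
D >= 0, so the roots are real: z = (-b +/- sqrt(D)) / (2a) = (0.683 +/- 1.508141) / (-0.904).
  z_1 = (0.683 + 1.508141) / (-0.904) = -2.4238,   |z_1| = 2.4238.
  z_2 = (0.683 - 1.508141) / (-0.904) = 0.9128,   |z_2| = 0.9128.
Moduli of all roots: 2.4238, 0.9128.
All moduli strictly greater than 1? No.
Verdict: Not stationary.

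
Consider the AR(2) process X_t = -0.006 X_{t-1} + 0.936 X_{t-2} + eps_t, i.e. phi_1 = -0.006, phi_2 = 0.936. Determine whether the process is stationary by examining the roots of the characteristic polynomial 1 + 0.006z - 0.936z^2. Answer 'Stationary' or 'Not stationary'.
\text{Stationary}

The AR(p) characteristic polynomial is P(z) = 1 + 0.006z - 0.936z^2.
Stationarity requires all roots to lie outside the unit circle, i.e. |z| > 1 for every root.
Set 1 + (0.006) z + (-0.936) z^2 = 0, i.e. a z^2 + b z + c = 0 with a = -0.936, b = 0.006, c = 1.
Discriminant D = b^2 - 4ac = (0.006)^2 - 4*(-0.936)*1 = 0.000036 - (-3.744) = 3.744036.
D >= 0, so the roots are real: z = (-b +/- sqrt(D)) / (2a) = (-0.006 +/- 1.934951) / (-1.872).
  z_1 = (-0.006 + 1.934951) / (-1.872) = -1.0304,   |z_1| = 1.0304.
  z_2 = (-0.006 - 1.934951) / (-1.872) = 1.0368,   |z_2| = 1.0368.
Moduli of all roots: 1.0304, 1.0368.
All moduli strictly greater than 1? Yes.
Verdict: Stationary.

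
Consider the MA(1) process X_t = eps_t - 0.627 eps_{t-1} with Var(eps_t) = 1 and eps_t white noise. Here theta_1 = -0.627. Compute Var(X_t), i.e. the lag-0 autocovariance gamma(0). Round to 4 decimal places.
\gamma(0) = 1.3931

For an MA(q) process X_t = eps_t + sum_i theta_i eps_{t-i} with
Var(eps_t) = sigma^2, the variance is
  gamma(0) = sigma^2 * (1 + sum_i theta_i^2).
  sum_i theta_i^2 = (-0.627)^2 = 0.393129.
  gamma(0) = 1 * (1 + 0.393129) = 1 * 1.393129 = 1.393129, which rounds to 1.3931.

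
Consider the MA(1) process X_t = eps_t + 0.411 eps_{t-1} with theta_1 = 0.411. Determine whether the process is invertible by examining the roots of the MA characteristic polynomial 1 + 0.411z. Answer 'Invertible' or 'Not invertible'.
\text{Invertible}

The MA(q) characteristic polynomial is P(z) = 1 + 0.411z.
Invertibility requires all roots to lie outside the unit circle, i.e. |z| > 1 for every root.
This is linear in z: 1 + (0.411) z = 0  =>  z = -1/(0.411) = -2.43309,  |z| = 2.43309.
Moduli of all roots: 2.4331.
All moduli strictly greater than 1? Yes.
Verdict: Invertible.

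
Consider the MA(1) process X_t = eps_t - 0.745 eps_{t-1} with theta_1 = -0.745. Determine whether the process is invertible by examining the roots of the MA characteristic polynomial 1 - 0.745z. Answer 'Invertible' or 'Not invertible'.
\text{Invertible}

The MA(q) characteristic polynomial is P(z) = 1 - 0.745z.
Invertibility requires all roots to lie outside the unit circle, i.e. |z| > 1 for every root.
This is linear in z: 1 + (-0.745) z = 0  =>  z = -1/(-0.745) = 1.342282,  |z| = 1.342282.
Moduli of all roots: 1.3423.
All moduli strictly greater than 1? Yes.
Verdict: Invertible.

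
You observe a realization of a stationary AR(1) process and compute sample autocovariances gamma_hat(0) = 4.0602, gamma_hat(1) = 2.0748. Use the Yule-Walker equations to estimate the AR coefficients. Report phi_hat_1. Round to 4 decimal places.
\hat\phi_{1} = 0.5110

The Yule-Walker equations for an AR(p) process read, in matrix form,
  Gamma_p phi = r_p,   with   (Gamma_p)_{ij} = gamma(|i - j|),
                       (r_p)_i = gamma(i),   i,j = 1..p.
Substitute the sample gammas (Toeplitz matrix and right-hand side of size 1):
  Gamma_p = [[4.0602]]
  r_p     = [2.0748]
With p = 1 this is the single equation gamma(0) phi_1 = gamma(1):
  phi_hat_1 = gamma(1) / gamma(0) = 2.0748 / 4.0602 = 0.5110.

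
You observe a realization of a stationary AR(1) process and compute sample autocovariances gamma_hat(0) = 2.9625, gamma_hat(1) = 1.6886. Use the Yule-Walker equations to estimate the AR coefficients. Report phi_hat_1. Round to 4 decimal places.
\hat\phi_{1} = 0.5700

The Yule-Walker equations for an AR(p) process read, in matrix form,
  Gamma_p phi = r_p,   with   (Gamma_p)_{ij} = gamma(|i - j|),
                       (r_p)_i = gamma(i),   i,j = 1..p.
Substitute the sample gammas (Toeplitz matrix and right-hand side of size 1):
  Gamma_p = [[2.9625]]
  r_p     = [1.6886]
With p = 1 this is the single equation gamma(0) phi_1 = gamma(1):
  phi_hat_1 = gamma(1) / gamma(0) = 1.6886 / 2.9625 = 0.5700.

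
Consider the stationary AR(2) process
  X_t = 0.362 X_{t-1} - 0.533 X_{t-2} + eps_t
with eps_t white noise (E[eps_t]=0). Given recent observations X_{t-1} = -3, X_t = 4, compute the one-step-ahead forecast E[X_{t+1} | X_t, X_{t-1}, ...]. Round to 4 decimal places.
E[X_{t+1} \mid \mathcal F_t] = 3.0470

For an AR(p) model X_t = c + sum_i phi_i X_{t-i} + eps_t, the
one-step-ahead conditional mean is
  E[X_{t+1} | X_t, ...] = c + sum_i phi_i X_{t+1-i}.
Substitute known values:
  E[X_{t+1} | ...] = (0.362) * (4) + (-0.533) * (-3)
                   = 3.0470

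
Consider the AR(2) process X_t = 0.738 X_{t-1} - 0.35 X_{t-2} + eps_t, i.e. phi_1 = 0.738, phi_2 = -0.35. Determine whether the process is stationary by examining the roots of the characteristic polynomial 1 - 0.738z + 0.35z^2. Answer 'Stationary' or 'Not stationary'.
\text{Stationary}

The AR(p) characteristic polynomial is P(z) = 1 - 0.738z + 0.35z^2.
Stationarity requires all roots to lie outside the unit circle, i.e. |z| > 1 for every root.
Set 1 + (-0.738) z + (0.35) z^2 = 0, i.e. a z^2 + b z + c = 0 with a = 0.35, b = -0.738, c = 1.
Discriminant D = b^2 - 4ac = (-0.738)^2 - 4*(0.35)*1 = 0.544644 - (1.4) = -0.855356.
D < 0, so the roots are the complex-conjugate pair z = (-b +/- i sqrt(-D)) / (2a) = 1.0543 +/- 1.3212i.
For a conjugate pair |z|^2 = z * conj(z) = (product of roots) = c/a = 1/(0.35) = 2.857143, so |z| = sqrt(2.857143) = 1.6903 for both roots.
Moduli of all roots: 1.6903, 1.6903.
All moduli strictly greater than 1? Yes.
Verdict: Stationary.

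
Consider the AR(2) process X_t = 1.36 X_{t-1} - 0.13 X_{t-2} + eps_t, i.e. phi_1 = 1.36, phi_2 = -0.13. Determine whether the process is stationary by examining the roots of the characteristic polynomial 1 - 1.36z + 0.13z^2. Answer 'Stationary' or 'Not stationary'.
\text{Not stationary}

The AR(p) characteristic polynomial is P(z) = 1 - 1.36z + 0.13z^2.
Stationarity requires all roots to lie outside the unit circle, i.e. |z| > 1 for every root.
Set 1 + (-1.36) z + (0.13) z^2 = 0, i.e. a z^2 + b z + c = 0 with a = 0.13, b = -1.36, c = 1.
Discriminant D = b^2 - 4ac = (-1.36)^2 - 4*(0.13)*1 = 1.8496 - (0.52) = 1.3296.
D >= 0, so the roots are real: z = (-b +/- sqrt(D)) / (2a) = (1.36 +/- 1.153083) / (0.26).
  z_1 = (1.36 + 1.153083) / (0.26) = 9.6657,   |z_1| = 9.6657.
  z_2 = (1.36 - 1.153083) / (0.26) = 0.7958,   |z_2| = 0.7958.
Moduli of all roots: 9.6657, 0.7958.
All moduli strictly greater than 1? No.
Verdict: Not stationary.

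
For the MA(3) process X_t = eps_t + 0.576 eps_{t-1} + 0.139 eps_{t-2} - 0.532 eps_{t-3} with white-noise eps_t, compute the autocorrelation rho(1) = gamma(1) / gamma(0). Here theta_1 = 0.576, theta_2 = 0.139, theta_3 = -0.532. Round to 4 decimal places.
\rho(1) = 0.3562

For an MA(q) process with theta_0 = 1, the autocovariance is
  gamma(k) = sigma^2 * sum_{i=0..q-k} theta_i * theta_{i+k},
and rho(k) = gamma(k) / gamma(0). Sigma^2 cancels.
  numerator   = (1)*(0.576) + (0.576)*(0.139) + (0.139)*(-0.532) = 0.582116.
  denominator = (1)^2 + (0.576)^2 + (0.139)^2 + (-0.532)^2 = 1.634121.
  rho(1) = 0.582116 / 1.634121 = 0.3562.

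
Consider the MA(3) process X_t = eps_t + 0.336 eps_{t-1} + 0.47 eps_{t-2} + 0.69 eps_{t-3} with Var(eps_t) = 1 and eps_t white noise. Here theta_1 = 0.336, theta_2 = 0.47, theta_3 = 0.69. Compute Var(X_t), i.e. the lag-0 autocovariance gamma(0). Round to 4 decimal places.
\gamma(0) = 1.8099

For an MA(q) process X_t = eps_t + sum_i theta_i eps_{t-i} with
Var(eps_t) = sigma^2, the variance is
  gamma(0) = sigma^2 * (1 + sum_i theta_i^2).
  sum_i theta_i^2 = (0.336)^2 + (0.47)^2 + (0.69)^2 = 0.112896 + 0.2209 + 0.4761 = 0.809896.
  gamma(0) = 1 * (1 + 0.809896) = 1 * 1.809896 = 1.809896, which rounds to 1.8099.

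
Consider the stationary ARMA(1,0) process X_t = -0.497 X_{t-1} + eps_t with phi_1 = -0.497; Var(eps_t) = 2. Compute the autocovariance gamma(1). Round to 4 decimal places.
\gamma(1) = -1.3201

Multiply the model equation by X_{t-k} and take expectations. With theta_0 = psi_0 = 1 and psi_j the MA(infinity) weights, this gives
  gamma(k) - sum_i phi_i gamma(k-i) = c_k,
  c_k = sigma^2 * sum_{j=k..q} theta_j psi_{j-k}   (c_k = 0 for k > q),
using gamma(-m) = gamma(m).
Pure AR (q = 0): c_0 = sigma^2 = 2, c_k = 0 for k >= 1.
Equations for k = 0 and k = 1 (AR order 1):
  gamma(0) = phi_1 gamma(1) + c_0
  gamma(1) = phi_1 gamma(0) + c_1
Substituting the second into the first: gamma(0) (1 - phi_1^2) = c_0 + phi_1 c_1, so
  gamma(0) = c_0 / (1 - phi_1^2) = 2 / (1 - (-0.497)^2) = 2 / 0.752991 = 2.656074.
  gamma(1) = phi_1 gamma(0) = (-0.497)(2.656074) = -1.320069.
Therefore gamma(1) = -1.3201 (to 4 decimal places).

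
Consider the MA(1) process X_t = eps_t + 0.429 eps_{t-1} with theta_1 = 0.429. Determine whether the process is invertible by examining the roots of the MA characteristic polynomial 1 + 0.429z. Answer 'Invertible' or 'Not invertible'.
\text{Invertible}

The MA(q) characteristic polynomial is P(z) = 1 + 0.429z.
Invertibility requires all roots to lie outside the unit circle, i.e. |z| > 1 for every root.
This is linear in z: 1 + (0.429) z = 0  =>  z = -1/(0.429) = -2.331002,  |z| = 2.331002.
Moduli of all roots: 2.3310.
All moduli strictly greater than 1? Yes.
Verdict: Invertible.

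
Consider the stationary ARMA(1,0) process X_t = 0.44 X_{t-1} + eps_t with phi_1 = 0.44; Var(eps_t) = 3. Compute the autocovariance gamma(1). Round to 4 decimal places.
\gamma(1) = 1.6369

Multiply the model equation by X_{t-k} and take expectations. With theta_0 = psi_0 = 1 and psi_j the MA(infinity) weights, this gives
  gamma(k) - sum_i phi_i gamma(k-i) = c_k,
  c_k = sigma^2 * sum_{j=k..q} theta_j psi_{j-k}   (c_k = 0 for k > q),
using gamma(-m) = gamma(m).
Pure AR (q = 0): c_0 = sigma^2 = 3, c_k = 0 for k >= 1.
Equations for k = 0 and k = 1 (AR order 1):
  gamma(0) = phi_1 gamma(1) + c_0
  gamma(1) = phi_1 gamma(0) + c_1
Substituting the second into the first: gamma(0) (1 - phi_1^2) = c_0 + phi_1 c_1, so
  gamma(0) = c_0 / (1 - phi_1^2) = 3 / (1 - (0.44)^2) = 3 / 0.8064 = 3.720238.
  gamma(1) = phi_1 gamma(0) = (0.44)(3.720238) = 1.636905.
Therefore gamma(1) = 1.6369 (to 4 decimal places).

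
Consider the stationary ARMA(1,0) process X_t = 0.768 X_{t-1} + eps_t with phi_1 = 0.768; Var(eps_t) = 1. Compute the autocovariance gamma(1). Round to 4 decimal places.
\gamma(1) = 1.8724

Multiply the model equation by X_{t-k} and take expectations. With theta_0 = psi_0 = 1 and psi_j the MA(infinity) weights, this gives
  gamma(k) - sum_i phi_i gamma(k-i) = c_k,
  c_k = sigma^2 * sum_{j=k..q} theta_j psi_{j-k}   (c_k = 0 for k > q),
using gamma(-m) = gamma(m).
Pure AR (q = 0): c_0 = sigma^2 = 1, c_k = 0 for k >= 1.
Equations for k = 0 and k = 1 (AR order 1):
  gamma(0) = phi_1 gamma(1) + c_0
  gamma(1) = phi_1 gamma(0) + c_1
Substituting the second into the first: gamma(0) (1 - phi_1^2) = c_0 + phi_1 c_1, so
  gamma(0) = c_0 / (1 - phi_1^2) = 1 / (1 - (0.768)^2) = 1 / 0.410176 = 2.437978.
  gamma(1) = phi_1 gamma(0) = (0.768)(2.437978) = 1.872367.
Therefore gamma(1) = 1.8724 (to 4 decimal places).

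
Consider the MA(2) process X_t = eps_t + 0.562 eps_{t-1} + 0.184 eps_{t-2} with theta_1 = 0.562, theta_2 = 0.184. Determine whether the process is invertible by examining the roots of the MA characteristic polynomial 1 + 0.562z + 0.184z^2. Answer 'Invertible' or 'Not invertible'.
\text{Invertible}

The MA(q) characteristic polynomial is P(z) = 1 + 0.562z + 0.184z^2.
Invertibility requires all roots to lie outside the unit circle, i.e. |z| > 1 for every root.
Set 1 + (0.562) z + (0.184) z^2 = 0, i.e. a z^2 + b z + c = 0 with a = 0.184, b = 0.562, c = 1.
Discriminant D = b^2 - 4ac = (0.562)^2 - 4*(0.184)*1 = 0.315844 - (0.736) = -0.420156.
D < 0, so the roots are the complex-conjugate pair z = (-b +/- i sqrt(-D)) / (2a) = -1.5272 +/- 1.7614i.
For a conjugate pair |z|^2 = z * conj(z) = (product of roots) = c/a = 1/(0.184) = 5.434783, so |z| = sqrt(5.434783) = 2.3313 for both roots.
Moduli of all roots: 2.3313, 2.3313.
All moduli strictly greater than 1? Yes.
Verdict: Invertible.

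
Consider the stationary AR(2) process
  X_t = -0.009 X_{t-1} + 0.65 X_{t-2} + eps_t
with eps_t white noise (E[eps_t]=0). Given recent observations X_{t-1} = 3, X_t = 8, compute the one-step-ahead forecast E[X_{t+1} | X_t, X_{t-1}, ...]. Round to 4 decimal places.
E[X_{t+1} \mid \mathcal F_t] = 1.8780

For an AR(p) model X_t = c + sum_i phi_i X_{t-i} + eps_t, the
one-step-ahead conditional mean is
  E[X_{t+1} | X_t, ...] = c + sum_i phi_i X_{t+1-i}.
Substitute known values:
  E[X_{t+1} | ...] = (-0.009) * (8) + (0.65) * (3)
                   = 1.8780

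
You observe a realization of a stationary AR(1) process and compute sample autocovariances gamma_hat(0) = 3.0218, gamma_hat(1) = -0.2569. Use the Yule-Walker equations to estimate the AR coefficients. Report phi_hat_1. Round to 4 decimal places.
\hat\phi_{1} = -0.0850

The Yule-Walker equations for an AR(p) process read, in matrix form,
  Gamma_p phi = r_p,   with   (Gamma_p)_{ij} = gamma(|i - j|),
                       (r_p)_i = gamma(i),   i,j = 1..p.
Substitute the sample gammas (Toeplitz matrix and right-hand side of size 1):
  Gamma_p = [[3.0218]]
  r_p     = [-0.2569]
With p = 1 this is the single equation gamma(0) phi_1 = gamma(1):
  phi_hat_1 = gamma(1) / gamma(0) = -0.2569 / 3.0218 = -0.0850.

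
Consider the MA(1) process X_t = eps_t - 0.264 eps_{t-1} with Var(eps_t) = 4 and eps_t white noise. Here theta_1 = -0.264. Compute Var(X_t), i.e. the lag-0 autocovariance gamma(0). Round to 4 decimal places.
\gamma(0) = 4.2788

For an MA(q) process X_t = eps_t + sum_i theta_i eps_{t-i} with
Var(eps_t) = sigma^2, the variance is
  gamma(0) = sigma^2 * (1 + sum_i theta_i^2).
  sum_i theta_i^2 = (-0.264)^2 = 0.069696.
  gamma(0) = 4 * (1 + 0.069696) = 4 * 1.069696 = 4.278784, which rounds to 4.2788.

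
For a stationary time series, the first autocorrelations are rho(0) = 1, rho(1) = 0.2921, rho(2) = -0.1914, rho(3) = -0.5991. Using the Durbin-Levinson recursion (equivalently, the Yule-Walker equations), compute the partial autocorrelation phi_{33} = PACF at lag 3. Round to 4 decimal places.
\phi_{33} = -0.5270

The PACF at lag k is phi_{kk}, the last component of the solution
to the Yule-Walker system G_k phi = r_k where
  (G_k)_{ij} = rho(|i - j|), (r_k)_i = rho(i), i,j = 1..k.
Equivalently, Durbin-Levinson gives phi_{kk} iteratively:
  phi_{11} = rho(1)
  phi_{kk} = [rho(k) - sum_{j=1..k-1} phi_{k-1,j} rho(k-j)]
            / [1 - sum_{j=1..k-1} phi_{k-1,j} rho(j)],
  phi_{k,j} = phi_{k-1,j} - phi_{kk} phi_{k-1,k-j},  j = 1..k-1.
Step k = 1:
  phi_11 = rho(1) = 0.2921.
Step k = 2:
  phi_22 = [rho(2) - phi_11 rho(1)] / [1 - phi_11 rho(1)] = [-0.1914 - (0.2921)(0.2921)] / [1 - (0.2921)(0.2921)]
         = -0.27672241 / 0.91467759 = -0.302535.
  Update: phi_21 = phi_11 - phi_22 phi_11 = 0.2921 - (-0.302535)(0.2921) = 0.380471.
Step k = 3:
  phi_33 = [rho(3) - phi_21 rho(2) - phi_22 rho(1)] / [1 - phi_21 rho(1) - phi_22 rho(2)]
    numerator   = -0.5991 - (0.380471)(-0.1914) - (-0.302535)(0.2921) = -0.43790732
    denominator = 1 - (0.380471)(0.2921) - (-0.302535)(-0.1914) = 0.83095925
  phi_33 = -0.43790732 / 0.83095925 = -0.527.
Therefore phi_{33} = -0.5270.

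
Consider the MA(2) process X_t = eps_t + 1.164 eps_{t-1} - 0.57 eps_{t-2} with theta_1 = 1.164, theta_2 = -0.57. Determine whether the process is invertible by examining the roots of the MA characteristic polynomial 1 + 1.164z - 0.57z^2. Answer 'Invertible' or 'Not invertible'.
\text{Not invertible}

The MA(q) characteristic polynomial is P(z) = 1 + 1.164z - 0.57z^2.
Invertibility requires all roots to lie outside the unit circle, i.e. |z| > 1 for every root.
Set 1 + (1.164) z + (-0.57) z^2 = 0, i.e. a z^2 + b z + c = 0 with a = -0.57, b = 1.164, c = 1.
Discriminant D = b^2 - 4ac = (1.164)^2 - 4*(-0.57)*1 = 1.354896 - (-2.28) = 3.634896.
D >= 0, so the roots are real: z = (-b +/- sqrt(D)) / (2a) = (-1.164 +/- 1.90654) / (-1.14).
  z_1 = (-1.164 + 1.90654) / (-1.14) = -0.6514,   |z_1| = 0.6514.
  z_2 = (-1.164 - 1.90654) / (-1.14) = 2.6935,   |z_2| = 2.6935.
Moduli of all roots: 0.6514, 2.6935.
All moduli strictly greater than 1? No.
Verdict: Not invertible.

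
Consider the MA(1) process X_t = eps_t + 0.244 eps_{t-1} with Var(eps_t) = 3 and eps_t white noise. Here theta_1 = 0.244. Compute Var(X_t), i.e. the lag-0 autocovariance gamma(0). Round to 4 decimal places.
\gamma(0) = 3.1786

For an MA(q) process X_t = eps_t + sum_i theta_i eps_{t-i} with
Var(eps_t) = sigma^2, the variance is
  gamma(0) = sigma^2 * (1 + sum_i theta_i^2).
  sum_i theta_i^2 = (0.244)^2 = 0.059536.
  gamma(0) = 3 * (1 + 0.059536) = 3 * 1.059536 = 3.178608, which rounds to 3.1786.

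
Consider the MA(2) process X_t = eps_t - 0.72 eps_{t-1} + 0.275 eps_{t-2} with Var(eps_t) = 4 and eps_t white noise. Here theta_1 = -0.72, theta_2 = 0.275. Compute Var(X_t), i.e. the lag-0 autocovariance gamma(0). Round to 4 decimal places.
\gamma(0) = 6.3761

For an MA(q) process X_t = eps_t + sum_i theta_i eps_{t-i} with
Var(eps_t) = sigma^2, the variance is
  gamma(0) = sigma^2 * (1 + sum_i theta_i^2).
  sum_i theta_i^2 = (-0.72)^2 + (0.275)^2 = 0.5184 + 0.075625 = 0.594025.
  gamma(0) = 4 * (1 + 0.594025) = 4 * 1.594025 = 6.3761.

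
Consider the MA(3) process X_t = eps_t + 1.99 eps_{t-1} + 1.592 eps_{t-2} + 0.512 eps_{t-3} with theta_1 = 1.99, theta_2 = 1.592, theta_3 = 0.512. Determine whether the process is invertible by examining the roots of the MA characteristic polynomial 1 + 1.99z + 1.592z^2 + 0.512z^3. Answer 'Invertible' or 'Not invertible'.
\text{Invertible}

The MA(q) characteristic polynomial is P(z) = 1 + 1.99z + 1.592z^2 + 0.512z^3.
Invertibility requires all roots to lie outside the unit circle, i.e. |z| > 1 for every root.
Degree 3: look for a simple real root z0 first, then factor out (1 - z/z0) and solve the remaining quadratic.
Testing z0 = -1.25: P(-1.25) = 1 + (1.99)(-1.25) + (1.592)(-1.25)^2 + (0.512)(-1.25)^3
  = 1 + (-2.4875) + (2.4875) + (-1) = 0.  So z_0 = -1.25 is a root, |z_0| = 1.25.
Divide out the factor (1 + 0.8 z) = (1 - z/z0) (since 1/z0 = -0.8):
  P(z) = (1 + 0.8 z)(1 + (1.19) z + (0.64) z^2)
  [check: z-coef 1.19 - (-0.8) = 1.99; z^2-coef 0.64 - (-0.8)(1.19) = 1.592; z^3-coef -(-0.8)(0.64) = 0.512.]
Remaining roots from the quadratic factor 1 + (1.19) z + (0.64) z^2:
  Set 1 + (1.19) z + (0.64) z^2 = 0, i.e. a z^2 + b z + c = 0 with a = 0.64, b = 1.19, c = 1.
  Discriminant D = b^2 - 4ac = (1.19)^2 - 4*(0.64)*1 = 1.4161 - (2.56) = -1.1439.
  D < 0, so the roots are the complex-conjugate pair z = (-b +/- i sqrt(-D)) / (2a) = -0.9297 +/- 0.8356i.
  For a conjugate pair |z|^2 = z * conj(z) = (product of roots) = c/a = 1/(0.64) = 1.5625, so |z| = sqrt(1.5625) = 1.25 for both roots.
Moduli of all roots: 1.2500, 1.2500, 1.2500.
All moduli strictly greater than 1? Yes.
Verdict: Invertible.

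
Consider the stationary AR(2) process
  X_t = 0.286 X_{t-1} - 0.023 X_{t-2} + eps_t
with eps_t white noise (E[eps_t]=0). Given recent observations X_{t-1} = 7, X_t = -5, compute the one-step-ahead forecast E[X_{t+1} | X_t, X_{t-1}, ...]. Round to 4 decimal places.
E[X_{t+1} \mid \mathcal F_t] = -1.5910

For an AR(p) model X_t = c + sum_i phi_i X_{t-i} + eps_t, the
one-step-ahead conditional mean is
  E[X_{t+1} | X_t, ...] = c + sum_i phi_i X_{t+1-i}.
Substitute known values:
  E[X_{t+1} | ...] = (0.286) * (-5) + (-0.023) * (7)
                   = -1.5910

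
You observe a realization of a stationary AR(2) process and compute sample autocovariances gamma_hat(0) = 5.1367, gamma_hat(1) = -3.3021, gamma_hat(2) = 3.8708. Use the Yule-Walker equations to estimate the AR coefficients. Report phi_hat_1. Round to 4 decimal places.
\hat\phi_{1} = -0.2700

The Yule-Walker equations for an AR(p) process read, in matrix form,
  Gamma_p phi = r_p,   with   (Gamma_p)_{ij} = gamma(|i - j|),
                       (r_p)_i = gamma(i),   i,j = 1..p.
Substitute the sample gammas (Toeplitz matrix and right-hand side of size 2):
  Gamma_p = [[5.1367, -3.3021], [-3.3021, 5.1367]]
  r_p     = [-3.3021, 3.8708]
Written out:
  5.1367 phi_1 - 3.3021 phi_2 = -3.3021
  -3.3021 phi_1 + 5.1367 phi_2 = 3.8708
Solve by Cramer's rule:
  det = gamma(0)^2 - gamma(1)^2 = (5.1367)^2 - (-3.3021)^2 = 26.38568689 - 10.90386441 = 15.48182248
  phi_hat_1 = [gamma(1) gamma(0) - gamma(1) gamma(2)] / det = [(-3.3021)(5.1367) - (-3.3021)(3.8708)] / 15.48182248 = -4.18012839 / 15.48182248 = -0.27
  phi_hat_2 = [gamma(0) gamma(2) - gamma(1)^2] / det = [(5.1367)(3.8708) - (-3.3021)^2] / 15.48182248 = 8.97927395 / 15.48182248 = 0.58
So phi_hat = [-0.2700, 0.5800].
Therefore phi_hat_1 = -0.2700.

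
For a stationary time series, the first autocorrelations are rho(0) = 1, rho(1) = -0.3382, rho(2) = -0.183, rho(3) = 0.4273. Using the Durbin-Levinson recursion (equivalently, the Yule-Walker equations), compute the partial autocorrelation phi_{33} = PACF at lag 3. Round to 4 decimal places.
\phi_{33} = 0.2941

The PACF at lag k is phi_{kk}, the last component of the solution
to the Yule-Walker system G_k phi = r_k where
  (G_k)_{ij} = rho(|i - j|), (r_k)_i = rho(i), i,j = 1..k.
Equivalently, Durbin-Levinson gives phi_{kk} iteratively:
  phi_{11} = rho(1)
  phi_{kk} = [rho(k) - sum_{j=1..k-1} phi_{k-1,j} rho(k-j)]
            / [1 - sum_{j=1..k-1} phi_{k-1,j} rho(j)],
  phi_{k,j} = phi_{k-1,j} - phi_{kk} phi_{k-1,k-j},  j = 1..k-1.
Step k = 1:
  phi_11 = rho(1) = -0.3382.
Step k = 2:
  phi_22 = [rho(2) - phi_11 rho(1)] / [1 - phi_11 rho(1)] = [-0.183 - (-0.3382)(-0.3382)] / [1 - (-0.3382)(-0.3382)]
         = -0.29737924 / 0.88562076 = -0.335786.
  Update: phi_21 = phi_11 - phi_22 phi_11 = -0.3382 - (-0.335786)(-0.3382) = -0.451763.
Step k = 3:
  phi_33 = [rho(3) - phi_21 rho(2) - phi_22 rho(1)] / [1 - phi_21 rho(1) - phi_22 rho(2)]
    numerator   = 0.4273 - (-0.451763)(-0.183) - (-0.335786)(-0.3382) = 0.23106449
    denominator = 1 - (-0.451763)(-0.3382) - (-0.335786)(-0.183) = 0.78576491
  phi_33 = 0.23106449 / 0.78576491 = 0.2941.
Therefore phi_{33} = 0.2941.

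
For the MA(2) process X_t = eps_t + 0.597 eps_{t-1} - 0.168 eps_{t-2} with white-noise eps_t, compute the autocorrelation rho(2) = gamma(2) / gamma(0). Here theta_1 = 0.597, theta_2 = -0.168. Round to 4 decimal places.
\rho(2) = -0.1213

For an MA(q) process with theta_0 = 1, the autocovariance is
  gamma(k) = sigma^2 * sum_{i=0..q-k} theta_i * theta_{i+k},
and rho(k) = gamma(k) / gamma(0). Sigma^2 cancels.
  numerator   = (1)*(-0.168) = -0.168.
  denominator = (1)^2 + (0.597)^2 + (-0.168)^2 = 1.384633.
  rho(2) = -0.168 / 1.384633 = -0.1213.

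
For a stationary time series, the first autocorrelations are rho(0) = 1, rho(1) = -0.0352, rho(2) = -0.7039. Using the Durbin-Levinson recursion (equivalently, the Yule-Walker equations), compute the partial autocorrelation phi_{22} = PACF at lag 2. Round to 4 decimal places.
\phi_{22} = -0.7060

The PACF at lag k is phi_{kk}, the last component of the solution
to the Yule-Walker system G_k phi = r_k where
  (G_k)_{ij} = rho(|i - j|), (r_k)_i = rho(i), i,j = 1..k.
Equivalently, Durbin-Levinson gives phi_{kk} iteratively:
  phi_{11} = rho(1)
  phi_{kk} = [rho(k) - sum_{j=1..k-1} phi_{k-1,j} rho(k-j)]
            / [1 - sum_{j=1..k-1} phi_{k-1,j} rho(j)],
  phi_{k,j} = phi_{k-1,j} - phi_{kk} phi_{k-1,k-j},  j = 1..k-1.
Step k = 1:
  phi_11 = rho(1) = -0.0352.
Step k = 2:
  phi_22 = [rho(2) - phi_11 rho(1)] / [1 - phi_11 rho(1)] = [-0.7039 - (-0.0352)(-0.0352)] / [1 - (-0.0352)(-0.0352)]
         = -0.70513904 / 0.99876096 = -0.706.
Therefore phi_{22} = -0.7060.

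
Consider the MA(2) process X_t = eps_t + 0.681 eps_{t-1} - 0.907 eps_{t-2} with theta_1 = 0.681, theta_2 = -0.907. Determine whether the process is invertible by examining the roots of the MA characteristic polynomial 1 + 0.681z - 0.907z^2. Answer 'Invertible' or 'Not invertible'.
\text{Not invertible}

The MA(q) characteristic polynomial is P(z) = 1 + 0.681z - 0.907z^2.
Invertibility requires all roots to lie outside the unit circle, i.e. |z| > 1 for every root.
Set 1 + (0.681) z + (-0.907) z^2 = 0, i.e. a z^2 + b z + c = 0 with a = -0.907, b = 0.681, c = 1.
Discriminant D = b^2 - 4ac = (0.681)^2 - 4*(-0.907)*1 = 0.463761 - (-3.628) = 4.091761.
D >= 0, so the roots are real: z = (-b +/- sqrt(D)) / (2a) = (-0.681 +/- 2.02281) / (-1.814).
  z_1 = (-0.681 + 2.02281) / (-1.814) = -0.7397,   |z_1| = 0.7397.
  z_2 = (-0.681 - 2.02281) / (-1.814) = 1.4905,   |z_2| = 1.4905.
Moduli of all roots: 0.7397, 1.4905.
All moduli strictly greater than 1? No.
Verdict: Not invertible.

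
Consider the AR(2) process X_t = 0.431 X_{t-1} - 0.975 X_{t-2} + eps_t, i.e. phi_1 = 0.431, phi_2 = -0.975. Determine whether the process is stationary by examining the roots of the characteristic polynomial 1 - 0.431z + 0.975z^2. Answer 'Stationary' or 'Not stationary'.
\text{Stationary}

The AR(p) characteristic polynomial is P(z) = 1 - 0.431z + 0.975z^2.
Stationarity requires all roots to lie outside the unit circle, i.e. |z| > 1 for every root.
Set 1 + (-0.431) z + (0.975) z^2 = 0, i.e. a z^2 + b z + c = 0 with a = 0.975, b = -0.431, c = 1.
Discriminant D = b^2 - 4ac = (-0.431)^2 - 4*(0.975)*1 = 0.185761 - (3.9) = -3.714239.
D < 0, so the roots are the complex-conjugate pair z = (-b +/- i sqrt(-D)) / (2a) = 0.221 +/- 0.9883i.
For a conjugate pair |z|^2 = z * conj(z) = (product of roots) = c/a = 1/(0.975) = 1.025641, so |z| = sqrt(1.025641) = 1.0127 for both roots.
Moduli of all roots: 1.0127, 1.0127.
All moduli strictly greater than 1? Yes.
Verdict: Stationary.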